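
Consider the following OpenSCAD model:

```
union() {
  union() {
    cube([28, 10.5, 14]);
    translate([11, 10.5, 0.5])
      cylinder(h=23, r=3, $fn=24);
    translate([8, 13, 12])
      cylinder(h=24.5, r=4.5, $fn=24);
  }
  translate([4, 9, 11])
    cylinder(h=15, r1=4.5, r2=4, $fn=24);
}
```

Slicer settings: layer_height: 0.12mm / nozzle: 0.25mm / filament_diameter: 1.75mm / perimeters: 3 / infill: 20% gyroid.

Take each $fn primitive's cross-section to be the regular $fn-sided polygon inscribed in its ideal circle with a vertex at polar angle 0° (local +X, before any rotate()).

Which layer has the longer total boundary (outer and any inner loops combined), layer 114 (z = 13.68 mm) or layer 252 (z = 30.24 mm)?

Layer 114 (z = 13.68): the 28×10.5 cube contributes its full rectangle (perimeter 77.00 mm); the r=3 cylinder at (11, 10.5) contributes a regular 24-gon of circumradius 3 (perimeter = 2·24·3.000·sin(180°/24) = 18.80 mm); the cylinder at (8, 13): section is a regular 24-gon, circumradius r=4.5 (perimeter = 2·24·4.500·sin(180°/24) = 28.19 mm); Combining (union): the regions partially overlap (shared area 34.86 mm²), so the edge portions inside another operand are dropped and the merged outline is re-measured after clipping — boundary = 87.10 mm; the cone at (4, 9) contributes a regular 24-gon of circumradius 4.411 (interpolated between r1=4.5 and r2=4 at t=0.179) (perimeter = 2·24·4.411·sin(180°/24) = 27.63 mm); Combining (union): the regions partially overlap (shared area 51.61 mm²), so the edge portions inside another operand are dropped and the merged outline is re-measured after clipping — boundary = 84.80 mm. So its perimeter = 84.80 mm. Layer 252 (z = 30.24): the cube is absent (z outside [0, 14]); the cylinder at (11, 10.5) is absent (z outside [0.5, 23.5]); the r=4.5 cylinder at (8, 13) gives a regular 24-gon of circumradius 4.5 (constant along its height) (perimeter = 2·24·4.500·sin(180°/24) = 28.19 mm); Combining (union): only the r=4.5 cylinder at (8, 13) is present, so the union is just that shape — boundary = 28.19 mm; the cone at (4, 9) is not intersected at this z (z outside [11, 26]); Combining (union): only the result so far is present, so the union is just that shape — boundary = 28.19 mm. So its perimeter = 28.19 mm. Layer 114 is larger (84.80 vs 28.19 mm).

layer 114 (z = 13.68 mm)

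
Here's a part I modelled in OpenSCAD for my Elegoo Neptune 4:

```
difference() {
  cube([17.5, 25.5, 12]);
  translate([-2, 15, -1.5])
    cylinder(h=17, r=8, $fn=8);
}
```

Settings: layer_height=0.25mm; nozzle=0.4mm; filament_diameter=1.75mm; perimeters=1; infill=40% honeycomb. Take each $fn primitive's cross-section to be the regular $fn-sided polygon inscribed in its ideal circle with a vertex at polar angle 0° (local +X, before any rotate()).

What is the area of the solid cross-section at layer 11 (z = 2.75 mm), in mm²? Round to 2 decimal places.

At z = 2.75 mm: the 17.5×25.5 cube contributes its full rectangle (area 446.25 mm²); the cylinder at (-2, 15): section is a regular 8-gon, circumradius r=8 (area = (8/2)·8.000²·sin(360°/8) = 181.02 mm²); After the difference (first − rest): starting from the 17.5×25.5 cube (446.25 mm²), the r=8 cylinder at (-2, 15) partially overlaps it — only the 60.17 mm² overlap (of its 181.02 mm²) is removed, clipping the outline — area = 386.08 mm². Overall, the cross-section is a single solid region. Net area = 386.08 mm².

386.08 mm²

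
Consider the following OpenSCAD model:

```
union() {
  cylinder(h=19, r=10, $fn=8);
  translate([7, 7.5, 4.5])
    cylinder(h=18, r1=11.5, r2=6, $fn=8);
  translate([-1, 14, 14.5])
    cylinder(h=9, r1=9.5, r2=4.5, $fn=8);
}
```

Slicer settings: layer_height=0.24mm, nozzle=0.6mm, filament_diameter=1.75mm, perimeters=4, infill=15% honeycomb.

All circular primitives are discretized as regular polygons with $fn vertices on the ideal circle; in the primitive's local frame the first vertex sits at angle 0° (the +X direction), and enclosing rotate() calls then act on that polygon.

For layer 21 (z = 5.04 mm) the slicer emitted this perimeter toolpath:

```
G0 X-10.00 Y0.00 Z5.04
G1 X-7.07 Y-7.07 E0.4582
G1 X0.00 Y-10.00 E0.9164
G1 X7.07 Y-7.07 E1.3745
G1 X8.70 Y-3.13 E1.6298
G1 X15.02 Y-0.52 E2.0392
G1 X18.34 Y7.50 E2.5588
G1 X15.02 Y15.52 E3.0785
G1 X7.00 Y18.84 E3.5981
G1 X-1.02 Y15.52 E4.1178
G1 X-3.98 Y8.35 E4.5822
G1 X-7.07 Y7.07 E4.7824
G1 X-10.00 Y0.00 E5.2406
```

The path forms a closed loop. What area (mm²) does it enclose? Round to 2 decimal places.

Apply the shoelace formula to the sequence of (X, Y) vertices; enclosed area = 522.59 mm².

522.59 mm²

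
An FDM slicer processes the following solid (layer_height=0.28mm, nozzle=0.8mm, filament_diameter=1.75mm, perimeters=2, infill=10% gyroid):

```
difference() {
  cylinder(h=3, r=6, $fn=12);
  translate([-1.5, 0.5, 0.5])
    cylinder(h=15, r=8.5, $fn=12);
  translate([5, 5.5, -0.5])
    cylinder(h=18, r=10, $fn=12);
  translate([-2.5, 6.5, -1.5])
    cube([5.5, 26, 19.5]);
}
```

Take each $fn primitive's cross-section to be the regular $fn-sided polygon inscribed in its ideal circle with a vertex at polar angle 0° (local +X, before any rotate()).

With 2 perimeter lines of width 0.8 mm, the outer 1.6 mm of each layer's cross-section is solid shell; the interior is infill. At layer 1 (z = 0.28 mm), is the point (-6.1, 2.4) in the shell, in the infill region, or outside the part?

At z = 0.28 mm: the cylinder: section is a regular 12-gon, circumradius r=6; the cylinder at (-1.5, 0.5) is not intersected at this z (z outside [0.5, 15.5]); the r=10 cylinder at (5, 5.5) contributes a regular 12-gon of circumradius 10; the 5.5×26 cube at (-2.5, 6.5) contributes its full rectangle; Subtracting the remaining from the first: starting from the r=6 cylinder, the r=10 cylinder at (5, 5.5) partially overlaps it — only the 73.89 mm² overlap (of its 300.00 mm²) is removed, clipping the outline; the 5.5×26 cube at (-2.5, 6.5) misses the remaining region (no effect) — 1 connected region. Overall, the cross-section is a single solid region. The nearest boundary edge runs (-6.00, 0.00)→(-5.20, 3.00); distance from the point to it = 0.72 mm. The point is not inside any of the regions above, so it lies outside the cross-section (0.72 mm from the nearest boundary).

outside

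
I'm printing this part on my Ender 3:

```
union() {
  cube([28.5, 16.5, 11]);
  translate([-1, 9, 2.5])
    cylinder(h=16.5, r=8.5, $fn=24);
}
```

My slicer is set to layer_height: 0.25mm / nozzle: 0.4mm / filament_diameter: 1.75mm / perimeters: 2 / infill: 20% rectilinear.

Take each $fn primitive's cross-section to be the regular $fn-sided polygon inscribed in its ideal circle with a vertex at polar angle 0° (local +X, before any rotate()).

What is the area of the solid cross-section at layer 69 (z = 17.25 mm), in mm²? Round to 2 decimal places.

224.40 mm²

At z = 17.25 mm: the cube is absent (z outside [0, 11]); the r=8.5 cylinder at (-1, 9) contributes a regular 24-gon of circumradius 8.5 (area = (24/2)·8.500²·sin(360°/24) = 224.40 mm²); Taking the union: only the r=8.5 cylinder at (-1, 9) is present, so the union is just that shape — area = 224.40 mm². Overall, the cross-section is a single solid region. Net area = 224.40 mm².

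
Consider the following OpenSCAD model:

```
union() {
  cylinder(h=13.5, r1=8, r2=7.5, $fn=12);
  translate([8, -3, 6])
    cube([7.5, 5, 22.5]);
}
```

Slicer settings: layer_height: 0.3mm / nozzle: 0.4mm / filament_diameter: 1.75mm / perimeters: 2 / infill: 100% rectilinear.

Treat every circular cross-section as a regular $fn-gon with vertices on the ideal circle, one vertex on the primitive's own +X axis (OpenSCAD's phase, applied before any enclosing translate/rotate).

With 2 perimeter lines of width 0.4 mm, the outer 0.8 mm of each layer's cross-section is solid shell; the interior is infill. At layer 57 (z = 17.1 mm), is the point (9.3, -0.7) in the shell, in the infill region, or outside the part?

infill

At z = 17.1 mm: the cone is not intersected at this z (z outside [0, 13.5]); the cube at (8, -3) is present — its section is the full 7.5×5 rectangle; Combining (union): only the 7.5×5 cube at (8, -3) is present, so the union is just that shape — 1 connected region. Overall, the cross-section is a single solid region. The nearest boundary edge runs (8.00, 2.00)→(8.00, -3.00); distance from the point to it = 1.30 mm. The point is inside the cross-section and 1.30 mm from the nearest boundary — more than the 0.8 mm shell width (2 × 0.4), so it's in the infill interior.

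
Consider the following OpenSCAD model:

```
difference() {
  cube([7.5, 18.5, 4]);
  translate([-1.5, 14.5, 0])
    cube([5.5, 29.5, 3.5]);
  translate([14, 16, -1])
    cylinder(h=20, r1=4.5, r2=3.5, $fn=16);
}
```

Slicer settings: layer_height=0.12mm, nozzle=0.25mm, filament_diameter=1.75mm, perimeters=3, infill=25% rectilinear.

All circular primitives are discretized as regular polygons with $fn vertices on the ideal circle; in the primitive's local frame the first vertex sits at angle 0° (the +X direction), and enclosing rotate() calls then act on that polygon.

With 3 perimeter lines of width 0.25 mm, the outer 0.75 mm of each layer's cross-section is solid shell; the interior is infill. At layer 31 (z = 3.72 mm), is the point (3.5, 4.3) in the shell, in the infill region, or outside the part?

At z = 3.72 mm: the cube is present — its section is the full 7.5×18.5 rectangle; the cube at (-1.5, 14.5) is not intersected at this z (z outside [0, 3.5]); the cone at (14, 16) contributes a regular 16-gon of circumradius 4.264 (interpolated between r1=4.5 and r2=3.5 at t=0.236); Subtracting the remaining from the first: starting from the 7.5×18.5 cube, the cone at (14, 16) misses the remaining region (no effect) — 1 connected region. Overall, the cross-section is a single solid region. The nearest boundary edge runs (0.00, 0.00)→(0.00, 18.50); distance from the point to it = 3.50 mm. The point is inside the cross-section and 3.50 mm from the nearest boundary — more than the 0.75 mm shell width (3 × 0.25), so it's in the infill interior.

infill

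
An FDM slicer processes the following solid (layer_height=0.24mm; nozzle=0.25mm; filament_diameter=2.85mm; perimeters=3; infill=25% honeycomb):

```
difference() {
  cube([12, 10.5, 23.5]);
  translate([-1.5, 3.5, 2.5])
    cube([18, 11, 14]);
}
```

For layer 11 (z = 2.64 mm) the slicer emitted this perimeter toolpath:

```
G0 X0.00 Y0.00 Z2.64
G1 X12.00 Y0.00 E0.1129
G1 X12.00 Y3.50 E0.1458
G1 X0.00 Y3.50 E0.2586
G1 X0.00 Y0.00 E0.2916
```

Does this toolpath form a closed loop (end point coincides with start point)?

yes

Start point (G0): (0.00, 0.00). End point (last G1): the path returns to the start — closed.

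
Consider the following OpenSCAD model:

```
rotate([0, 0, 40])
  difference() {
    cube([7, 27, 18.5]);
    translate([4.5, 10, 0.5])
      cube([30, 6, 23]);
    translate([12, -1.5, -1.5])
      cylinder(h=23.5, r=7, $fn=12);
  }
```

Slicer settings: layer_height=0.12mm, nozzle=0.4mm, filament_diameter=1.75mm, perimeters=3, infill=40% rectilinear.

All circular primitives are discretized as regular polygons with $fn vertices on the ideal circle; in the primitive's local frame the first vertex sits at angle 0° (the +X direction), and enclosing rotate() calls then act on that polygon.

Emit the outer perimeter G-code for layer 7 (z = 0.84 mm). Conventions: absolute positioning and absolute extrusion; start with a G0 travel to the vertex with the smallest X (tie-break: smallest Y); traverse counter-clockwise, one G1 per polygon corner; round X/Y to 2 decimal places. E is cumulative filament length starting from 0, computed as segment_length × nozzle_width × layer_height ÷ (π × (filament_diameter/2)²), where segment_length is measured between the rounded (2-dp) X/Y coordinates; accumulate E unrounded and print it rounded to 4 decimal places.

At z = 0.84 mm: the 7×27 cube contributes its full rectangle; the 30×6 cube at (4.5, 10) contributes its full rectangle; the r=7 cylinder at (12, -1.5) contributes a regular 12-gon of circumradius 7; Taking the first minus the rest: starting from the 7×27 cube, the 30×6 cube at (4.5, 10) partially overlaps it — only the 15.00 mm² overlap (of its 180.00 mm²) is removed, clipping the outline; the r=7 cylinder at (12, -1.5) partially overlaps it — only the 3.22 mm² overlap (of its 147.00 mm²) is removed, clipping the outline — 1 connected region; (whole slice rotated 40° about Z — lengths, areas and connectivity unchanged). The outline is a single polygon with 10 vertices. Extrusion per mm of travel: 0.4 × 0.12 / (π × 0.875²) = 0.019956. Accumulating E over each segment gives final E = 1.4354.

G0 X-17.36 Y20.68 Z0.84
G1 X0.00 Y0.00 E0.5388
G1 X4.14 Y3.47 E0.6466
G1 X3.26 Y5.35 E0.6881
G1 X3.39 Y6.85 E0.7181
G1 X-1.07 Y12.16 E0.8565
G1 X-2.98 Y10.55 E0.9063
G1 X-6.84 Y15.15 E1.0262
G1 X-4.92 Y16.76 E1.0762
G1 X-11.99 Y25.18 E1.2956
G1 X-17.36 Y20.68 E1.4354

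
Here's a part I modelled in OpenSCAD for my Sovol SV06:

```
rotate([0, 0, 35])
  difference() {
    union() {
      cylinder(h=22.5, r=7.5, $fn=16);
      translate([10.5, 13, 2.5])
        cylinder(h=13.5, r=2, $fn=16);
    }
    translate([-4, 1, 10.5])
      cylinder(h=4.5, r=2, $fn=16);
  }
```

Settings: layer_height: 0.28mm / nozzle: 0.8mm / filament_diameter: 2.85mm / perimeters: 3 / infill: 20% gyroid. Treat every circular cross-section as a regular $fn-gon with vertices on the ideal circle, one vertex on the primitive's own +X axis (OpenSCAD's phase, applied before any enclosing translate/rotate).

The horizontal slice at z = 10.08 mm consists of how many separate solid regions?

At z = 10.08 mm: the r=7.5 cylinder contributes a regular 16-gon of circumradius 7.5; the r=2 cylinder at (10.5, 13) contributes a regular 16-gon of circumradius 2; Merging all regions: the 2 present regions are separate (no shared area or edge), so areas and boundary lengths simply add and each stays a separate island — 2 connected regions; the cylinder at (-4, 1) is absent (z outside [10.5, 15]); Subtracting the remaining from the first: none of the subtracted shapes is present at this height, so the result so far is unchanged — 2 connected regions; (whole slice rotated 35° about Z — lengths, areas and connectivity unchanged). The result has 2 disconnected regions.

2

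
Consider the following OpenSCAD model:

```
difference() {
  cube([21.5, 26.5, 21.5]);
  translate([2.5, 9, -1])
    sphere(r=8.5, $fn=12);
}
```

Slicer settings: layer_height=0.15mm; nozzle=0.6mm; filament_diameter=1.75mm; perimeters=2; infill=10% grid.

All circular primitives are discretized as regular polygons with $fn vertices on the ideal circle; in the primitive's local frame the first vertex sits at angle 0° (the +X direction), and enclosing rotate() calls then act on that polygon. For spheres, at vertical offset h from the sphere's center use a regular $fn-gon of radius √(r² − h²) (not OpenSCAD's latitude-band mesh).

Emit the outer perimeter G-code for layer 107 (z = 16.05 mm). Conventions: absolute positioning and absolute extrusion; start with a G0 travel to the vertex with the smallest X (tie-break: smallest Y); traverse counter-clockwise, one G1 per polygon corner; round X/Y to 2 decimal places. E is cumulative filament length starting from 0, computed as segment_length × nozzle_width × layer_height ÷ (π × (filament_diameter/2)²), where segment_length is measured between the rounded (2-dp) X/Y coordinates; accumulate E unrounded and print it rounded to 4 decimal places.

At z = 16.05 mm: the 21.5×26.5 cube contributes its full rectangle; the sphere at (2.5, 9) is not intersected at this z (|z−center|=17.050 > r=8.5); Taking the first minus the rest: none of the subtracted shapes is present at this height, so the 21.5×26.5 cube is unchanged — 1 connected region. The outline is a single polygon with 4 vertices. Extrusion per mm of travel: 0.6 × 0.15 / (π × 0.875²) = 0.037418. Accumulating E over each segment gives final E = 3.5921.

G0 X0.00 Y0.00 Z16.05
G1 X21.50 Y0.00 E0.8045
G1 X21.50 Y26.50 E1.7960
G1 X0.00 Y26.50 E2.6005
G1 X0.00 Y0.00 E3.5921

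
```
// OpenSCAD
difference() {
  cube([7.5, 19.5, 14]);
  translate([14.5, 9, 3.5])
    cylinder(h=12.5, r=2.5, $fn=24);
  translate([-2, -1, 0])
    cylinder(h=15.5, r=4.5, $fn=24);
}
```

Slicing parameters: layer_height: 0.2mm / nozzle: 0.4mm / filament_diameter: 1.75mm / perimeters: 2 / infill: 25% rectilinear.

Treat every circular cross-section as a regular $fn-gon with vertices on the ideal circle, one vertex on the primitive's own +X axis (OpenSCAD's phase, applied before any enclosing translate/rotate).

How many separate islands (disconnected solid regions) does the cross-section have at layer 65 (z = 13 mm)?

1

At z = 13 mm: the 7.5×19.5 cube contributes its full rectangle; the cylinder at (14.5, 9): section is a regular 24-gon, circumradius r=2.5; the r=4.5 cylinder at (-2, -1) contributes a regular 24-gon of circumradius 4.5; After the difference (first − rest): starting from the 7.5×19.5 cube, the r=2.5 cylinder at (14.5, 9) misses the remaining region (no effect); the r=4.5 cylinder at (-2, -1) partially overlaps it — only the 4.65 mm² overlap (of its 62.89 mm²) is removed, clipping the outline — 1 connected region. Overall, the cross-section is a single solid region. Island count = 1.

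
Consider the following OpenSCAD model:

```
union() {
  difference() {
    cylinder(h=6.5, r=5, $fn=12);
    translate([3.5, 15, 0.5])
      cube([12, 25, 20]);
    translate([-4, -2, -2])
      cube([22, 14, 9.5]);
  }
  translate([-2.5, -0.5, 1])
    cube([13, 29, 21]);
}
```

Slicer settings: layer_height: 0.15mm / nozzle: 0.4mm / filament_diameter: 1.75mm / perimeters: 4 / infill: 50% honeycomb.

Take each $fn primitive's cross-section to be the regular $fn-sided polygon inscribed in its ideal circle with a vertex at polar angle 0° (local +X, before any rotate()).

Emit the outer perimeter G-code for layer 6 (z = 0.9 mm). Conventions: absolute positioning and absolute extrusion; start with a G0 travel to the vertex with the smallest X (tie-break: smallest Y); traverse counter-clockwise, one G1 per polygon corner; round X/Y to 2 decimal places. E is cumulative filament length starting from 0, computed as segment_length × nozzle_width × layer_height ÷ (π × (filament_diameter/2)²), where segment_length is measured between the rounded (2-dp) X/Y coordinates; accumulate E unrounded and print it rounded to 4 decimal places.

At z = 0.9 mm: the r=5 cylinder gives a regular 12-gon of circumradius 5 (constant along its height); the cube at (3.5, 15) (footprint 12×25) is included at this height; the 22×14 cube at (-4, -2) contributes its full rectangle; After the difference (first − rest): starting from the r=5 cylinder, the 12×25 cube at (3.5, 15) misses the remaining region (no effect); the 22×14 cube at (-4, -2) partially overlaps it — only the 53.25 mm² overlap (of its 308.00 mm²) is removed, clipping the outline — 1 connected region; the cube at (-2.5, -0.5) is absent (z outside [1, 22]); Combining (union): only the result so far is present, so the union is just that shape — 1 connected region. The outline is a single polygon with 10 vertices. Extrusion per mm of travel: 0.4 × 0.15 / (π × 0.875²) = 0.024945. Accumulating E over each segment gives final E = 0.7434.

G0 X-5.00 Y0.00 Z0.90
G1 X-4.33 Y-2.50 E0.0646
G1 X-2.50 Y-4.33 E0.1291
G1 X0.00 Y-5.00 E0.1937
G1 X2.50 Y-4.33 E0.2582
G1 X4.33 Y-2.50 E0.3228
G1 X4.46 Y-2.00 E0.3357
G1 X-4.00 Y-2.00 E0.5467
G1 X-4.00 Y2.83 E0.6672
G1 X-4.33 Y2.50 E0.6789
G1 X-5.00 Y0.00 E0.7434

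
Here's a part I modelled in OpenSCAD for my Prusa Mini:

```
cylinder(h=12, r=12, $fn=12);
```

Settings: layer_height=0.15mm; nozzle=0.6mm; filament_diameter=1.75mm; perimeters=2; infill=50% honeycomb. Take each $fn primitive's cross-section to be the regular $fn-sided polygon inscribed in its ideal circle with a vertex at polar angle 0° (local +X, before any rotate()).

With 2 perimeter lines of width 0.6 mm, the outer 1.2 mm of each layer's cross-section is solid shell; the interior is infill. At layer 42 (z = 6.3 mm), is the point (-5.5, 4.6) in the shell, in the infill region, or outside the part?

infill

At z = 6.3 mm: the r=12 cylinder gives a regular 12-gon of circumradius 12 (constant along its height). Overall, the cross-section is a single solid region. The nearest boundary edge runs (-6.00, 10.39)→(-10.39, 6.00); distance from the point to it = 4.45 mm. The point is inside the cross-section and 4.45 mm from the nearest boundary — more than the 1.2 mm shell width (2 × 0.6), so it's in the infill interior.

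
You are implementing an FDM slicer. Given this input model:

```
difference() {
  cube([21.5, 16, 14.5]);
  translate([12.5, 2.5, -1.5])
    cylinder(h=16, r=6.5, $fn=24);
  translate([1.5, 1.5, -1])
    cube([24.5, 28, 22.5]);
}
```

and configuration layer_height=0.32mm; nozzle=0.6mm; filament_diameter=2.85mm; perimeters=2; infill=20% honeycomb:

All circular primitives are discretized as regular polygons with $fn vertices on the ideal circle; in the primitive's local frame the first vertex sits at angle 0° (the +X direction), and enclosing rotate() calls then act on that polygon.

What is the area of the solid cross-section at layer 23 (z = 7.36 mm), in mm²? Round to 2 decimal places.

35.38 mm²

At z = 7.36 mm: the 21.5×16 cube contributes its full rectangle (area 344.00 mm²); the r=6.5 cylinder at (12.5, 2.5) gives a regular 24-gon of circumradius 6.5 (constant along its height) (area = (24/2)·6.500²·sin(360°/24) = 131.22 mm²); the cube at (1.5, 1.5) is present — its section is the full 24.5×28 rectangle (area 686.00 mm²); After the difference (first − rest): starting from the 21.5×16 cube (344.00 mm²), the r=6.5 cylinder at (12.5, 2.5) partially overlaps it — only the 97.10 mm² overlap (of its 131.22 mm²) is removed, clipping the outline; the 24.5×28 cube at (1.5, 1.5) partially overlaps it — only the 211.52 mm² overlap (of its 686.00 mm²) is removed, clipping the outline — area = 35.38 mm². Overall, the cross-section has 2 separate islands. Net area = 35.38 mm².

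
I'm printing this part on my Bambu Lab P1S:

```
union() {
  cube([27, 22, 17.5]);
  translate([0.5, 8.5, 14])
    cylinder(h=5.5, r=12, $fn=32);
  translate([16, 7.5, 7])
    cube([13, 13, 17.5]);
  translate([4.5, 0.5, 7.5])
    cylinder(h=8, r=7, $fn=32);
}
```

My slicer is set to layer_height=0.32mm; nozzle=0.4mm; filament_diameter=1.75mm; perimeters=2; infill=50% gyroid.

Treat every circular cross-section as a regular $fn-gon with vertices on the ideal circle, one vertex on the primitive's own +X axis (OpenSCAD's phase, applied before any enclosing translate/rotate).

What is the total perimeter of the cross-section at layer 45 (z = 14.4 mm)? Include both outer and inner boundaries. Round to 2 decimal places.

At z = 14.4 mm: the cube is present — its section is the full 27×22 rectangle (perimeter 98.00 mm); the cylinder at (0.5, 8.5): section is a regular 32-gon, circumradius r=12 (perimeter = 2·32·12.000·sin(180°/32) = 75.28 mm); the cube at (16, 7.5) (footprint 13×13) is included at this height (perimeter 52.00 mm); the r=7 cylinder at (4.5, 0.5) contributes a regular 32-gon of circumradius 7 (perimeter = 2·32·7.000·sin(180°/32) = 43.91 mm); Taking the union: the regions partially overlap (shared area 470.08 mm²), so the edge portions inside another operand are dropped and the merged outline is re-measured after clipping — boundary = 122.79 mm. Overall, the cross-section is a single solid region. Total boundary length (outer) = 122.79 mm.

122.79 mm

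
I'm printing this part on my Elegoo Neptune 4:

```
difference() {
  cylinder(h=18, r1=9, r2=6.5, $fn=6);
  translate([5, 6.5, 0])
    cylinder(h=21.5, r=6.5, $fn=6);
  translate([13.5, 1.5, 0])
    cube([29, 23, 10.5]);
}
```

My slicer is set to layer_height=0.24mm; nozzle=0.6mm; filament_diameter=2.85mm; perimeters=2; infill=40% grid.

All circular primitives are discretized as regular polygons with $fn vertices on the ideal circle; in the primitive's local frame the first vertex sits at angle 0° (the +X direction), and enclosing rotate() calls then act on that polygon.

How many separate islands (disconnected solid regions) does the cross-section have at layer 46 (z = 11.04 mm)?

1

At z = 11.04 mm: the cone (r1=9→r2=6.5) has section circumradius 7.467 here — a regular 6-gon; the r=6.5 cylinder at (5, 6.5) contributes a regular 6-gon of circumradius 6.5; the cube at (13.5, 1.5) is absent (z outside [0, 10.5]); After the difference (first − rest): starting from the cone, the r=6.5 cylinder at (5, 6.5) partially overlaps it — only the 29.17 mm² overlap (of its 109.77 mm²) is removed, clipping the outline — 1 connected region. Overall, the cross-section is a single solid region. Island count = 1.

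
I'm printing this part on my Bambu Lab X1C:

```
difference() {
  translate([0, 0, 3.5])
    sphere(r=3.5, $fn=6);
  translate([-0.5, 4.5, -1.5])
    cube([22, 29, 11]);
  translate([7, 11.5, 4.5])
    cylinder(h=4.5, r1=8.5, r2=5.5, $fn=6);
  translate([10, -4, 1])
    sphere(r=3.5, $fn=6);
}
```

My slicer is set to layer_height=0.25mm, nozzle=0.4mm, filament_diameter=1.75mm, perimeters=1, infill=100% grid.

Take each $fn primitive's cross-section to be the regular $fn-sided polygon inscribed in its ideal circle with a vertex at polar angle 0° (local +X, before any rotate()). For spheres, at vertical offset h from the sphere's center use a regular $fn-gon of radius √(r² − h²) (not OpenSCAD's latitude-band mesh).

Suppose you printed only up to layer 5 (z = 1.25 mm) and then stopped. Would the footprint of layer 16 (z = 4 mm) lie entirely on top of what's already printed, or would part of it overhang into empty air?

Compare the two slices. At z = 1.25: the sphere: section is a regular 6-gon, circumradius = √(r²−h²) = √(3.5²−2.25²) = 2.681 (area = (6/2)·2.681²·sin(360°/6) = 18.67 mm²); the 22×29 cube at (-0.5, 4.5) contributes its full rectangle (area 638.00 mm²); the cone at (7, 11.5) is not intersected at this z (z outside [4.5, 9]); the r=3.5 sphere at (10, -4) contributes a regular 6-gon of circumradius √(3.5²−0.25²) = 3.491 (area = (6/2)·3.491²·sin(360°/6) = 31.66 mm²); Subtracting the remaining from the first: starting from the r=3.5 sphere (18.67 mm²), the 22×29 cube at (-0.5, 4.5) misses the remaining region (no effect); the r=3.5 sphere at (10, -4) misses the remaining region (no effect) — area = 18.67 mm². At z = 4: the r=3.5 sphere slices to a regular 6-gon of circumradius 3.464 (√(r²−h²) with h=0.5 from center) (area = (6/2)·3.464²·sin(360°/6) = 31.18 mm²); the cube at (-0.5, 4.5) is present — its section is the full 22×29 rectangle (area 638.00 mm²); the cone at (7, 11.5) is not intersected at this z (z outside [4.5, 9]); the sphere at (10, -4): section is a regular 6-gon, circumradius = √(r²−h²) = √(3.5²−3²) = 1.803 (area = (6/2)·1.803²·sin(360°/6) = 8.44 mm²); After the difference (first − rest): starting from the r=3.5 sphere (31.18 mm²), the 22×29 cube at (-0.5, 4.5) misses the remaining region (no effect); the r=3.5 sphere at (10, -4) misses the remaining region (no effect) — area = 31.18 mm². Checking containment: at z = 4 the cross-section extends beyond the z = 1.25 cross-section by about 12.50 mm².

part overhangs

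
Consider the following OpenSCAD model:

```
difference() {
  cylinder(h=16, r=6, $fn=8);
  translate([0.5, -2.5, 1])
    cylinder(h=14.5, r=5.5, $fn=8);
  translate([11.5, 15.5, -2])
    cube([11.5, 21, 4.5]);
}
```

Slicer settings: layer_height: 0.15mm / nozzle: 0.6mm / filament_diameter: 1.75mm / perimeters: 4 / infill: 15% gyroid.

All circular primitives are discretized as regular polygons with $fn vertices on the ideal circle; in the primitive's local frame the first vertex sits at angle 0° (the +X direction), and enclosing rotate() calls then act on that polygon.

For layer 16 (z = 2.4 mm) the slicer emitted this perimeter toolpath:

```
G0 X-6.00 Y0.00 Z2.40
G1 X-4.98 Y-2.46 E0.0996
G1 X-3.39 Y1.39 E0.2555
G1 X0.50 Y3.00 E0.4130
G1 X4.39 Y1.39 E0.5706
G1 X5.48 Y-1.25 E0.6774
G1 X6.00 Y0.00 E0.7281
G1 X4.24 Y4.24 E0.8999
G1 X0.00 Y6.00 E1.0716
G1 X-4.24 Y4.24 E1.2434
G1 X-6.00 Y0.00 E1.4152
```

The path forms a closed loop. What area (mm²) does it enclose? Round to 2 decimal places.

36.16 mm²

Apply the shoelace formula to the sequence of (X, Y) vertices; enclosed area = 36.16 mm².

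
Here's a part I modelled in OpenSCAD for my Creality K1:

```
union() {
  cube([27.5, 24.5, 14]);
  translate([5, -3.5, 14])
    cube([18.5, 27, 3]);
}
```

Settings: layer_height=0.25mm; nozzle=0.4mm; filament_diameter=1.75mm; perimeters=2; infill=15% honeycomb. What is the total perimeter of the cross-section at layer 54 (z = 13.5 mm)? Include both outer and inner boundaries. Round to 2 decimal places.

104.00 mm

At z = 13.5 mm: the 27.5×24.5 cube contributes its full rectangle (perimeter 104.00 mm); the cube at (5, -3.5) is not intersected at this z (z outside [14, 17]); Combining (union): only the 27.5×24.5 cube is present, so the union is just that shape — boundary = 104.00 mm. Overall, the cross-section is a single solid region. Total boundary length (outer) = 104.00 mm.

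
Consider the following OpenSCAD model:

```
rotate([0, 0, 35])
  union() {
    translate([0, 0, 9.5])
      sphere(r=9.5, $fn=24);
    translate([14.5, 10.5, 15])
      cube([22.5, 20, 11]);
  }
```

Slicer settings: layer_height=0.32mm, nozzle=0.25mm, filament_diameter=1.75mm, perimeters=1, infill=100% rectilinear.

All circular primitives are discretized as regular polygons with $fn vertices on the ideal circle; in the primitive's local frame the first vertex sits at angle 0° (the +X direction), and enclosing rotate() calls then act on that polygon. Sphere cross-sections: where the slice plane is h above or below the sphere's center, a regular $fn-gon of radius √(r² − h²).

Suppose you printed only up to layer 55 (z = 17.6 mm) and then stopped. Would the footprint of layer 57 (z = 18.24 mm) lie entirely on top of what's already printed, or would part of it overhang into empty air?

Compare the two slices. At z = 17.6: the r=9.5 sphere contributes a regular 24-gon of circumradius √(9.5²−8.1²) = 4.964 (area = (24/2)·4.964²·sin(360°/24) = 76.53 mm²); the 22.5×20 cube at (14.5, 10.5) contributes its full rectangle (area 450.00 mm²); Taking the union: the 2 present regions are separate (no shared area or edge), so areas and boundary lengths simply add and each stays a separate island — area = 526.53 mm²; (whole slice rotated 35° about Z — lengths, areas and connectivity unchanged). At z = 18.24: the r=9.5 sphere contributes a regular 24-gon of circumradius √(9.5²−8.74²) = 3.723 (area = (24/2)·3.723²·sin(360°/24) = 43.05 mm²); the 22.5×20 cube at (14.5, 10.5) contributes its full rectangle (area 450.00 mm²); Taking the union: the 2 present regions are separate (no shared area or edge), so areas and boundary lengths simply add and each stays a separate island — area = 493.05 mm²; (rotated 35° about Z; rotation is an isometry so areas/perimeters/island counts are preserved). Checking containment: the cross-section at z = 18.24 is a subset of the cross-section at z = 17.6.

entirely on top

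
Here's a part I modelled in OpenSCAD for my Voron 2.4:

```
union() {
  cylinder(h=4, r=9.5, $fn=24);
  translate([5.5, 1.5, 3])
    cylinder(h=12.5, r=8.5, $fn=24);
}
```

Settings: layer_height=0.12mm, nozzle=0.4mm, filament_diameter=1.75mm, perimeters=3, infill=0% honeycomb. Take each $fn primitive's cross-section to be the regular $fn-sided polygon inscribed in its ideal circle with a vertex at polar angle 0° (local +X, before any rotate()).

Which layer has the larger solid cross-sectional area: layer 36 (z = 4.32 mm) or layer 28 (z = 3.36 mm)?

Layer 36 (z = 4.32): the cylinder is absent (z outside [0, 4]); the cylinder at (5.5, 1.5): section is a regular 24-gon, circumradius r=8.5 (area = (24/2)·8.500²·sin(360°/24) = 224.40 mm²); Taking the union: only the r=8.5 cylinder at (5.5, 1.5) is present, so the union is just that shape — area = 224.40 mm². So its area = 224.40 mm². Layer 28 (z = 3.36): the r=9.5 cylinder contributes a regular 24-gon of circumradius 9.5 (area = (24/2)·9.500²·sin(360°/24) = 280.30 mm²); the r=8.5 cylinder at (5.5, 1.5) contributes a regular 24-gon of circumradius 8.5 (area = (24/2)·8.500²·sin(360°/24) = 224.40 mm²); Merging all regions: the regions partially overlap — summed areas 504.70 mm² minus the doubly-counted overlap 150.47 mm² gives 354.23 mm² — area = 354.23 mm². So its area = 354.23 mm². Layer 28 is larger (354.23 vs 224.40 mm²).

layer 28 (z = 3.36 mm)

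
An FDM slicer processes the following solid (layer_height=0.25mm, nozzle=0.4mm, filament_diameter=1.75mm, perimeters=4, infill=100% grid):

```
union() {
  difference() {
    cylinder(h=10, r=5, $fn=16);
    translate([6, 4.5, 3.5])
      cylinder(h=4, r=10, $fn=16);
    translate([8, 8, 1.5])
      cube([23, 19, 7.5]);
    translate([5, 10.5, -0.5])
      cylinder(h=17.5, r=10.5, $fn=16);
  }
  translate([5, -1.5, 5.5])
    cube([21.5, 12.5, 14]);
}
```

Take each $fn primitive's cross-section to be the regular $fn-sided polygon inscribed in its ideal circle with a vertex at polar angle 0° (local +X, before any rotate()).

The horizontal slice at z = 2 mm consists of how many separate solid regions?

1

At z = 2 mm: the r=5 cylinder gives a regular 16-gon of circumradius 5 (constant along its height); the cylinder at (6, 4.5) does not reach this height (z outside [3.5, 7.5]); the cube at (8, 8) (footprint 23×19) is included at this height; the r=10.5 cylinder at (5, 10.5) gives a regular 16-gon of circumradius 10.5 (constant along its height); After the difference (first − rest): starting from the r=5 cylinder, the 23×19 cube at (8, 8) misses the remaining region (no effect); the r=10.5 cylinder at (5, 10.5) partially overlaps it — only the 22.74 mm² overlap (of its 337.53 mm²) is removed, clipping the outline — 1 connected region; the cube at (5, -1.5) does not reach this height (z outside [5.5, 19.5]); Combining (union): only that combined region is present, so the union is just that shape — 1 connected region. The result has 1 disconnected region.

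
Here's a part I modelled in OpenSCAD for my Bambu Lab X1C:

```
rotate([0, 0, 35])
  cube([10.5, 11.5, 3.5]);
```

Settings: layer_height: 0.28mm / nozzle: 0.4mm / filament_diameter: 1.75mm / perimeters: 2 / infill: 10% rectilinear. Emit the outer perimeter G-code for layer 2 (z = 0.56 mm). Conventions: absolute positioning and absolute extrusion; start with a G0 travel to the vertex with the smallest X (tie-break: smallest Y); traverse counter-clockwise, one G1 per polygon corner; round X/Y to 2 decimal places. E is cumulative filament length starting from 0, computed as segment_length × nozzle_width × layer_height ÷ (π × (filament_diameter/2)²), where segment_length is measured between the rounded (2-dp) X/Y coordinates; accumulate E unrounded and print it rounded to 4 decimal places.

At z = 0.56 mm: the 10.5×11.5 cube contributes its full rectangle; (rotated 35° about Z; rotation is an isometry so areas/perimeters/island counts are preserved). The outline is a single polygon with 4 vertices. Extrusion per mm of travel: 0.4 × 0.28 / (π × 0.875²) = 0.046564. Accumulating E over each segment gives final E = 2.0488.

G0 X-6.60 Y9.42 Z0.56
G1 X0.00 Y0.00 E0.5356
G1 X8.60 Y6.02 E1.0244
G1 X2.00 Y15.44 E1.5600
G1 X-6.60 Y9.42 E2.0488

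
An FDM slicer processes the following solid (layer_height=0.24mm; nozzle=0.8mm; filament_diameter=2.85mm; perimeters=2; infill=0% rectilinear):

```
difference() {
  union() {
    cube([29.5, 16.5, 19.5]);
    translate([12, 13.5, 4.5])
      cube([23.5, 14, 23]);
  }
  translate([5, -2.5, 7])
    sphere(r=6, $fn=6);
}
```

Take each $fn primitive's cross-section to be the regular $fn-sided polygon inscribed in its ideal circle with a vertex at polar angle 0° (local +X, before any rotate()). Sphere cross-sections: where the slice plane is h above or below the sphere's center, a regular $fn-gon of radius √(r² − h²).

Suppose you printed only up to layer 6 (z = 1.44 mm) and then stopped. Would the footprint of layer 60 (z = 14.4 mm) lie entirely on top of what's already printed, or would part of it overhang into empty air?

Compare the two slices. At z = 1.44: the 29.5×16.5 cube contributes its full rectangle (area 486.75 mm²); the cube at (12, 13.5) is not intersected at this z (z outside [4.5, 27.5]); Taking the union: only the 29.5×16.5 cube is present, so the union is just that shape — area = 486.75 mm²; the r=6 sphere at (5, -2.5) slices to a regular 6-gon of circumradius 2.255 (√(r²−h²) with h=5.56 from center) (area = (6/2)·2.255²·sin(360°/6) = 13.21 mm²); Subtracting the remaining from the first: starting from that combined region (486.75 mm²), the r=6 sphere at (5, -2.5) misses the remaining region (no effect) — area = 486.75 mm². At z = 14.4: the cube is present — its section is the full 29.5×16.5 rectangle (area 486.75 mm²); the cube at (12, 13.5) (footprint 23.5×14) is included at this height (area 329.00 mm²); Merging all regions: the regions partially overlap — summed areas 815.75 mm² minus the doubly-counted overlap 52.50 mm² gives 763.25 mm² — area = 763.25 mm²; the sphere at (5, -2.5) is not intersected at this z (|z−center|=7.400 > r=6); Taking the first minus the rest: none of the subtracted shapes is present at this height, so the result so far is unchanged — area = 763.25 mm². Checking containment: at z = 14.4 the cross-section extends beyond the z = 1.44 cross-section by about 276.50 mm².

part overhangs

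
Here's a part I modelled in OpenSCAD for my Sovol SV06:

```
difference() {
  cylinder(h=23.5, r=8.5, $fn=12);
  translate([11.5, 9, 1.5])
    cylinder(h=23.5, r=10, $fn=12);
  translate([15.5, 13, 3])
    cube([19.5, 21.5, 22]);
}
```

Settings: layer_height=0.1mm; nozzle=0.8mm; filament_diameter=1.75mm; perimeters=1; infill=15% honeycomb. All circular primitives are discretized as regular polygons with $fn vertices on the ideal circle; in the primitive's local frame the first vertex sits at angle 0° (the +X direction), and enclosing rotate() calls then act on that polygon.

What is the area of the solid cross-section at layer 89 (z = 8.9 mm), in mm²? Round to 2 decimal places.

191.69 mm²

At z = 8.9 mm: the r=8.5 cylinder contributes a regular 12-gon of circumradius 8.5 (area = (12/2)·8.500²·sin(360°/12) = 216.75 mm²); the r=10 cylinder at (11.5, 9) contributes a regular 12-gon of circumradius 10 (area = (12/2)·10.000²·sin(360°/12) = 300.00 mm²); the 19.5×21.5 cube at (15.5, 13) contributes its full rectangle (area 419.25 mm²); After the difference (first − rest): starting from the r=8.5 cylinder (216.75 mm²), the r=10 cylinder at (11.5, 9) partially overlaps it — only the 25.06 mm² overlap (of its 300.00 mm²) is removed, clipping the outline; the 19.5×21.5 cube at (15.5, 13) misses the remaining region (no effect) — area = 191.69 mm². Overall, the cross-section is a single solid region. Net area = 191.69 mm².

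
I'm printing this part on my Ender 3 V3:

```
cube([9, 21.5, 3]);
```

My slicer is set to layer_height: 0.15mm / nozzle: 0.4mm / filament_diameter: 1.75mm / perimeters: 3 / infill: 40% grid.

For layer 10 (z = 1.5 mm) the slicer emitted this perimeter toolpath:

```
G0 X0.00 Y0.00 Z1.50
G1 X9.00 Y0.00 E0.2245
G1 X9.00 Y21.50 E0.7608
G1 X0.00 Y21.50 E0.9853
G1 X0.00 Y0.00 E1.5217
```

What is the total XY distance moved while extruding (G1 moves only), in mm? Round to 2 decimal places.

Sum the Euclidean lengths of each G1 segment: total = 61.00 mm.

61.00 mm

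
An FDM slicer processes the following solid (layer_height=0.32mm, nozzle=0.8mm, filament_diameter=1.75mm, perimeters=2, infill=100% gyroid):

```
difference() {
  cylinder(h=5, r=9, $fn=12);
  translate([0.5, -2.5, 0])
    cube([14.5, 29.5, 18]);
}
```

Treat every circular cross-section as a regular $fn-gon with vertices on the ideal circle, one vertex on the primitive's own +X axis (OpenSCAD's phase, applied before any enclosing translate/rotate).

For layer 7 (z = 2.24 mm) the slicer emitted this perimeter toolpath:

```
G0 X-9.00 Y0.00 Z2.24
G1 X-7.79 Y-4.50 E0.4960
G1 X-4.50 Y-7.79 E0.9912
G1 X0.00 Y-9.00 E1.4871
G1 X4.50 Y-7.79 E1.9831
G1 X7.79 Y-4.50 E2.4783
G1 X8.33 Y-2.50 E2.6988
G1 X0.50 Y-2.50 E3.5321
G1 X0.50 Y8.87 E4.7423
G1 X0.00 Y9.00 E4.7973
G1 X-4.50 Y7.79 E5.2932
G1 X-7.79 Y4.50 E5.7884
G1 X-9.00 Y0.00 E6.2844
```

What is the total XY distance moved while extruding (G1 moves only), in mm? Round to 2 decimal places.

59.05 mm

Sum the Euclidean lengths of each G1 segment: total = 59.05 mm.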